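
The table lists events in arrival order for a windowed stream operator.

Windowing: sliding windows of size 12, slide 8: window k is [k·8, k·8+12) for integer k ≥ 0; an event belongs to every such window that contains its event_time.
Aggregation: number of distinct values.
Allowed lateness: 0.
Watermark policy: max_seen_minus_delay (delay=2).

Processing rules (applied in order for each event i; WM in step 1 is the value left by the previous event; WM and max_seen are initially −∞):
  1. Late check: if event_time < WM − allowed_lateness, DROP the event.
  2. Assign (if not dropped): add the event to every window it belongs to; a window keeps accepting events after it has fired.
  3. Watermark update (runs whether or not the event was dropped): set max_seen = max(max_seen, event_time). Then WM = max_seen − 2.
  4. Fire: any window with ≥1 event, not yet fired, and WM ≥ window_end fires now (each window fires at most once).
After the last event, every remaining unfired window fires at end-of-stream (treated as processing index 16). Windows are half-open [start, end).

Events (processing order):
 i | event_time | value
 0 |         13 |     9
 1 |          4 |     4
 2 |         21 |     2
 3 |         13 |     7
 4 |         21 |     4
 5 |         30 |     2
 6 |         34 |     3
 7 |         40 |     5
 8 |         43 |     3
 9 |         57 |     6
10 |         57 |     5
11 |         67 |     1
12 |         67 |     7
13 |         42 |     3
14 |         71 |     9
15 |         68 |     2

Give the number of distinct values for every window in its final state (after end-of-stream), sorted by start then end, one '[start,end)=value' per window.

[8,20)=1 [16,28)=2 [24,36)=2 [32,44)=2 [40,52)=2 [48,60)=2 [56,68)=4 [64,76)=3

i=0 t=13 v=9: → [8,20); WM=11
i=1 t=4 v=4: DROP (t<11-0); WM=11
i=2 t=21 v=2: → [16,28); WM=19
i=3 t=13 v=7: DROP (t<19-0); WM=19
i=4 t=21 v=4: → [16,28); WM=19
i=5 t=30 v=2: → [24,36); WM=28; [8,20) fires=1 [16,28) fires=2
i=6 t=34 v=3: → [32,44),[24,36); WM=32
i=7 t=40 v=5: → [40,52),[32,44); WM=38; [24,36) fires=2
i=8 t=43 v=3: → [40,52),[32,44); WM=41
i=9 t=57 v=6: → [56,68),[48,60); WM=55; [32,44) fires=2 [40,52) fires=2
i=10 t=57 v=5: → [56,68),[48,60); WM=55
i=11 t=67 v=1: → [64,76),[56,68); WM=65; [48,60) fires=2
i=12 t=67 v=7: → [64,76),[56,68); WM=65
i=13 t=42 v=3: DROP (t<65-0); WM=65
i=14 t=71 v=9: → [64,76); WM=69; [56,68) fires=4
i=15 t=68 v=2: DROP (t<69-0); WM=69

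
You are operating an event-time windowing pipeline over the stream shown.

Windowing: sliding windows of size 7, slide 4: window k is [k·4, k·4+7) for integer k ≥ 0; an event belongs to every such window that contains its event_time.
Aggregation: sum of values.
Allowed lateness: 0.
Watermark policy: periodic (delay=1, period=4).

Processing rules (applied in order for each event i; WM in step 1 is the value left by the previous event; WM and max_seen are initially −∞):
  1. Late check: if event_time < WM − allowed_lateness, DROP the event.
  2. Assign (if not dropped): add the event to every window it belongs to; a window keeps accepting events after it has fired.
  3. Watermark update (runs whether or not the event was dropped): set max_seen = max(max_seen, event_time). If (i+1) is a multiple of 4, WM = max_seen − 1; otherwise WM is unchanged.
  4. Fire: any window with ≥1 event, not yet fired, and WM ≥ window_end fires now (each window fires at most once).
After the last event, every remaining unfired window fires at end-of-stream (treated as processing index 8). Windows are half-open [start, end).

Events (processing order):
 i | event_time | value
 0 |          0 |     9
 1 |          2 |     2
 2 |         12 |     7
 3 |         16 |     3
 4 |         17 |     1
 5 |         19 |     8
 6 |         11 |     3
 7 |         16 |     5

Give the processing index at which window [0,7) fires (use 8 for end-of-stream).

3

i=0 t=0 v=9: → [0,7); WM=−∞
i=1 t=2 v=2: → [0,7); WM=−∞
i=2 t=12 v=7: → [12,19),[8,15); WM=−∞
i=3 t=16 v=3: → [16,23),[12,19); WM=15; [0,7) fires=11 [8,15) fires=7
i=4 t=17 v=1: → [16,23),[12,19); WM=15
i=5 t=19 v=8: → [16,23); WM=15
i=6 t=11 v=3: DROP (t<15-0); WM=15
i=7 t=16 v=5: → [16,23),[12,19); WM=18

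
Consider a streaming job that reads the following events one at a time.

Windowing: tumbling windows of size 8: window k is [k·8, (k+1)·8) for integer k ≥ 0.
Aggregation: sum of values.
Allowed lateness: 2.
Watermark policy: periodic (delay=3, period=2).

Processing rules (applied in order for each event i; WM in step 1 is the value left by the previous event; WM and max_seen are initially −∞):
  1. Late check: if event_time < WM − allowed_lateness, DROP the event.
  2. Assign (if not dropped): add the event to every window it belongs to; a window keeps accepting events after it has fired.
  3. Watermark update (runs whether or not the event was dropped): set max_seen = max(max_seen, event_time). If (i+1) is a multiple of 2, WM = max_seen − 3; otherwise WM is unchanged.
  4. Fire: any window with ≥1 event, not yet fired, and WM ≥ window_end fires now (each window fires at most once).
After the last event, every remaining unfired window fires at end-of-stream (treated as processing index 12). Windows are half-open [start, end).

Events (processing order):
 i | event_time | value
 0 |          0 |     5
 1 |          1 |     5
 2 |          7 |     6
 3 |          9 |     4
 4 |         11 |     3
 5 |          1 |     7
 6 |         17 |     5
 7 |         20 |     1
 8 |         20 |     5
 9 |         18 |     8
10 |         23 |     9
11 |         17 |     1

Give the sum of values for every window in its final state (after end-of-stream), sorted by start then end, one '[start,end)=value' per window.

[0,8)=16 [8,16)=7 [16,24)=29

i=0 t=0 v=5: → [0,8); WM=−∞
i=1 t=1 v=5: → [0,8); WM=-2
i=2 t=7 v=6: → [0,8); WM=-2
i=3 t=9 v=4: → [8,16); WM=6
i=4 t=11 v=3: → [8,16); WM=6
i=5 t=1 v=7: DROP (t<6-2); WM=8; [0,8) fires=16
i=6 t=17 v=5: → [16,24); WM=8
i=7 t=20 v=1: → [16,24); WM=17; [8,16) fires=7
i=8 t=20 v=5: → [16,24); WM=17
i=9 t=18 v=8: → [16,24); WM=17
i=10 t=23 v=9: → [16,24); WM=17
i=11 t=17 v=1: → [16,24); WM=20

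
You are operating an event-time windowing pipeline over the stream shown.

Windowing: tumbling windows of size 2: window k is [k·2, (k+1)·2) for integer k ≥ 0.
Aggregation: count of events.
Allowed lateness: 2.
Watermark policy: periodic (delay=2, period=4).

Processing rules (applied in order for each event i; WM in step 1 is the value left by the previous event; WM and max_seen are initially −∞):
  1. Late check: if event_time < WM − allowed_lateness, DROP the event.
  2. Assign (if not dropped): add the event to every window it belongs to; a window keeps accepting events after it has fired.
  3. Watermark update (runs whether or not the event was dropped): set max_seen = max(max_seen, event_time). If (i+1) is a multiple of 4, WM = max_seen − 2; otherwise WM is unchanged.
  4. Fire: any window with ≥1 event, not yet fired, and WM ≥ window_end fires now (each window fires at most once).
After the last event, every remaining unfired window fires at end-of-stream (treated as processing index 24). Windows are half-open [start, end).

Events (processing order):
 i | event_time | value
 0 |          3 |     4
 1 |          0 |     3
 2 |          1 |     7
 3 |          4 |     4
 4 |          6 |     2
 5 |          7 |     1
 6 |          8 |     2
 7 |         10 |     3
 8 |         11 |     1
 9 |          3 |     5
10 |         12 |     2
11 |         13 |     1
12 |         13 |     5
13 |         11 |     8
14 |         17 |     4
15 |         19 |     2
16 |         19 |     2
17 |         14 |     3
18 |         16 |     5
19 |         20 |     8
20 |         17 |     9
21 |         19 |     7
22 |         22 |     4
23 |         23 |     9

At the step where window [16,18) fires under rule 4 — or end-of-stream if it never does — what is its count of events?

2

i=0 t=3 v=4: → [2,4); WM=−∞
i=1 t=0 v=3: → [0,2); WM=−∞
i=2 t=1 v=7: → [0,2); WM=−∞
i=3 t=4 v=4: → [4,6); WM=2; [0,2) fires=2
i=4 t=6 v=2: → [6,8); WM=2
i=5 t=7 v=1: → [6,8); WM=2
i=6 t=8 v=2: → [8,10); WM=2
i=7 t=10 v=3: → [10,12); WM=8; [2,4) fires=1 [4,6) fires=1 [6,8) fires=2
i=8 t=11 v=1: → [10,12); WM=8
i=9 t=3 v=5: DROP (t<8-2); WM=8
i=10 t=12 v=2: → [12,14); WM=8
i=11 t=13 v=1: → [12,14); WM=11; [8,10) fires=1
i=12 t=13 v=5: → [12,14); WM=11
i=13 t=11 v=8: → [10,12); WM=11
i=14 t=17 v=4: → [16,18); WM=11
i=15 t=19 v=2: → [18,20); WM=17; [10,12) fires=3 [12,14) fires=3
i=16 t=19 v=2: → [18,20); WM=17
i=17 t=14 v=3: DROP (t<17-2); WM=17
i=18 t=16 v=5: → [16,18); WM=17
i=19 t=20 v=8: → [20,22); WM=18; [16,18) fires=2
i=20 t=17 v=9: → [16,18); WM=18
i=21 t=19 v=7: → [18,20); WM=18
i=22 t=22 v=4: → [22,24); WM=18
i=23 t=23 v=9: → [22,24); WM=21; [18,20) fires=3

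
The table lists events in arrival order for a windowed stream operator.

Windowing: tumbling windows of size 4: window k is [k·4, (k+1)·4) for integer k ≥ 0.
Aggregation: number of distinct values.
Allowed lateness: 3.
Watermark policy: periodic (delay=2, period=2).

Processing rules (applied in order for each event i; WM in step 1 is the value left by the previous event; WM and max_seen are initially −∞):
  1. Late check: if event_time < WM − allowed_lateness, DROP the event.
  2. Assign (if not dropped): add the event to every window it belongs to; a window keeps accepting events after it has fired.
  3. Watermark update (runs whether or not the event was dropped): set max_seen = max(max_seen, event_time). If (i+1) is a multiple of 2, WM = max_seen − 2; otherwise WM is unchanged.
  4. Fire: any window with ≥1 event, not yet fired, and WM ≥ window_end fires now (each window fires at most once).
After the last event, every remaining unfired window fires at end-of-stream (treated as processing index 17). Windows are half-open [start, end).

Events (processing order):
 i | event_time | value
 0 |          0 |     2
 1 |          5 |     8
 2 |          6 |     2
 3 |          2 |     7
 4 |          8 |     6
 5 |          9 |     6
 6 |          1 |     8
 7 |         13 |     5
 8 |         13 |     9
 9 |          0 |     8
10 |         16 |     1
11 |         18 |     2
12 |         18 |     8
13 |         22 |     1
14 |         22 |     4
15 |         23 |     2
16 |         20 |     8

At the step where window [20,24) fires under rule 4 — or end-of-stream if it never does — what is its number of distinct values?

i=0 t=0 v=2: → [0,4); WM=−∞
i=1 t=5 v=8: → [4,8); WM=3
i=2 t=6 v=2: → [4,8); WM=3
i=3 t=2 v=7: → [0,4); WM=4; [0,4) fires=2
i=4 t=8 v=6: → [8,12); WM=4
i=5 t=9 v=6: → [8,12); WM=7
i=6 t=1 v=8: DROP (t<7-3); WM=7
i=7 t=13 v=5: → [12,16); WM=11; [4,8) fires=2
i=8 t=13 v=9: → [12,16); WM=11
i=9 t=0 v=8: DROP (t<11-3); WM=11
i=10 t=16 v=1: → [16,20); WM=11
i=11 t=18 v=2: → [16,20); WM=16; [8,12) fires=1 [12,16) fires=2
i=12 t=18 v=8: → [16,20); WM=16
i=13 t=22 v=1: → [20,24); WM=20; [16,20) fires=3
i=14 t=22 v=4: → [20,24); WM=20
i=15 t=23 v=2: → [20,24); WM=21
i=16 t=20 v=8: → [20,24); WM=21

4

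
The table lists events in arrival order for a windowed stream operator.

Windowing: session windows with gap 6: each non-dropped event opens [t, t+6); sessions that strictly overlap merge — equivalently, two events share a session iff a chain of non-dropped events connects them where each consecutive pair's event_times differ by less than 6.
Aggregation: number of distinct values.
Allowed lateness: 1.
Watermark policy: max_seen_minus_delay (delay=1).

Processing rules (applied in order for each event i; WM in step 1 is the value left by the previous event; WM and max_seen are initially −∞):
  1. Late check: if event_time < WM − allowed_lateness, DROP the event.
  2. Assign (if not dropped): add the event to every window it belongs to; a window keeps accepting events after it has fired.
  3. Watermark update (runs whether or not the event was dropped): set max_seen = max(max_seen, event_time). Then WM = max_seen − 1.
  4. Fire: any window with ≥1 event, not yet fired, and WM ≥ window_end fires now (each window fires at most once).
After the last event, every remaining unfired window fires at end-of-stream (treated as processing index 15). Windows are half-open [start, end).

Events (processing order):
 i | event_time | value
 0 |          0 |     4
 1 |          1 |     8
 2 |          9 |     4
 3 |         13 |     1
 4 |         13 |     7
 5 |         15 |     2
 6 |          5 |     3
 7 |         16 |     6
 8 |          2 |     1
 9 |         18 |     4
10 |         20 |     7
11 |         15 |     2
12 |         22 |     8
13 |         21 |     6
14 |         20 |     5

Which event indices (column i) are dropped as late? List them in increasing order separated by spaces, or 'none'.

6 8 11

i=0 t=0 v=4: → [0,6); WM=-1
i=1 t=1 v=8: → [0,7); WM=0
i=2 t=9 v=4: → [9,15); WM=8
i=3 t=13 v=1: → [9,19); WM=12
i=4 t=13 v=7: → [9,19); WM=12
i=5 t=15 v=2: → [9,21); WM=14
i=6 t=5 v=3: DROP (t<14-1); WM=14
i=7 t=16 v=6: → [9,22); WM=15
i=8 t=2 v=1: DROP (t<15-1); WM=15
i=9 t=18 v=4: → [9,24); WM=17
i=10 t=20 v=7: → [9,26); WM=19
i=11 t=15 v=2: DROP (t<19-1); WM=19
i=12 t=22 v=8: → [9,28); WM=21
i=13 t=21 v=6: → [9,28); WM=21
i=14 t=20 v=5: → [9,28); WM=21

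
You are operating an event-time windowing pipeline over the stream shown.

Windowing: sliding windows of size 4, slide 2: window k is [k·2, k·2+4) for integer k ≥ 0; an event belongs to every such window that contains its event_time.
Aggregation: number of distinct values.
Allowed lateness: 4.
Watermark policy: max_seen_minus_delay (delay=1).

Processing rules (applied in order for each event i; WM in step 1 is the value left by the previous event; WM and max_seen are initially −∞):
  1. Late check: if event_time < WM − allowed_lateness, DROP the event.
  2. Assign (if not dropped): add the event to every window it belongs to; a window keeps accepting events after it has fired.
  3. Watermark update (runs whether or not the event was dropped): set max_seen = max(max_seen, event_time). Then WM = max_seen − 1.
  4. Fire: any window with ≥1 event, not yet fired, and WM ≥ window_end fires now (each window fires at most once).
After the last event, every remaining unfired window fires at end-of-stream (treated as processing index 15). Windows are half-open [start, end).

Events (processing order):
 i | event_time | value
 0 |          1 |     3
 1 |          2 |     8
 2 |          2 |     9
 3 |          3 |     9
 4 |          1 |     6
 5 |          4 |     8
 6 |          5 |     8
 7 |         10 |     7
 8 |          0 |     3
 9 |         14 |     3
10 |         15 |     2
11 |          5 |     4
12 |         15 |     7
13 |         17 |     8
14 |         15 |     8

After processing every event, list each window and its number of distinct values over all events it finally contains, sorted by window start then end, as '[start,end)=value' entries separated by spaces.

[0,4)=4 [2,6)=2 [4,8)=1 [8,12)=1 [10,14)=1 [12,16)=4 [14,18)=4 [16,20)=1

i=0 t=1 v=3: → [0,4); WM=0
i=1 t=2 v=8: → [2,6),[0,4); WM=1
i=2 t=2 v=9: → [2,6),[0,4); WM=1
i=3 t=3 v=9: → [2,6),[0,4); WM=2
i=4 t=1 v=6: → [0,4); WM=2
i=5 t=4 v=8: → [4,8),[2,6); WM=3
i=6 t=5 v=8: → [4,8),[2,6); WM=4; [0,4) fires=4
i=7 t=10 v=7: → [10,14),[8,12); WM=9; [2,6) fires=2 [4,8) fires=1
i=8 t=0 v=3: DROP (t<9-4); WM=9
i=9 t=14 v=3: → [14,18),[12,16); WM=13; [8,12) fires=1
i=10 t=15 v=2: → [14,18),[12,16); WM=14; [10,14) fires=1
i=11 t=5 v=4: DROP (t<14-4); WM=14
i=12 t=15 v=7: → [14,18),[12,16); WM=14
i=13 t=17 v=8: → [16,20),[14,18); WM=16; [12,16) fires=3
i=14 t=15 v=8: → [14,18),[12,16); WM=16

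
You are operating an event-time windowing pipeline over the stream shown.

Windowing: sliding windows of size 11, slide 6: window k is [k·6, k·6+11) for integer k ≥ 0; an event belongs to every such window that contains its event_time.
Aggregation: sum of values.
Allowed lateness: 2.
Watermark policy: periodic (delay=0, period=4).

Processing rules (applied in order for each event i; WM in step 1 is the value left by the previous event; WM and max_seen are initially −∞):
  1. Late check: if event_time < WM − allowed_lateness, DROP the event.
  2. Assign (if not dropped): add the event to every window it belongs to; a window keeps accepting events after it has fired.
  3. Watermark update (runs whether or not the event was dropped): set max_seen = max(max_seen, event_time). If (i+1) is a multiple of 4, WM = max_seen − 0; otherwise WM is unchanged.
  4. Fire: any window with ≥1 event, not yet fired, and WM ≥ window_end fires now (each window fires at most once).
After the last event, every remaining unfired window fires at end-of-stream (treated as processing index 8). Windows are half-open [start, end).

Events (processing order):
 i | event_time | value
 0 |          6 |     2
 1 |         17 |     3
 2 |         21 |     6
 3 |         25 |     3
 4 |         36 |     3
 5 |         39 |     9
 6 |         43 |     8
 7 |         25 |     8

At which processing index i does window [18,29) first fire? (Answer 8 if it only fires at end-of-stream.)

7

i=0 t=6 v=2: → [6,17),[0,11); WM=−∞
i=1 t=17 v=3: → [12,23); WM=−∞
i=2 t=21 v=6: → [18,29),[12,23); WM=−∞
i=3 t=25 v=3: → [24,35),[18,29); WM=25; [0,11) fires=2 [6,17) fires=2 [12,23) fires=9
i=4 t=36 v=3: → [36,47),[30,41); WM=25
i=5 t=39 v=9: → [36,47),[30,41); WM=25
i=6 t=43 v=8: → [42,53),[36,47); WM=25
i=7 t=25 v=8: → [24,35),[18,29); WM=43; [18,29) fires=17 [24,35) fires=11 [30,41) fires=12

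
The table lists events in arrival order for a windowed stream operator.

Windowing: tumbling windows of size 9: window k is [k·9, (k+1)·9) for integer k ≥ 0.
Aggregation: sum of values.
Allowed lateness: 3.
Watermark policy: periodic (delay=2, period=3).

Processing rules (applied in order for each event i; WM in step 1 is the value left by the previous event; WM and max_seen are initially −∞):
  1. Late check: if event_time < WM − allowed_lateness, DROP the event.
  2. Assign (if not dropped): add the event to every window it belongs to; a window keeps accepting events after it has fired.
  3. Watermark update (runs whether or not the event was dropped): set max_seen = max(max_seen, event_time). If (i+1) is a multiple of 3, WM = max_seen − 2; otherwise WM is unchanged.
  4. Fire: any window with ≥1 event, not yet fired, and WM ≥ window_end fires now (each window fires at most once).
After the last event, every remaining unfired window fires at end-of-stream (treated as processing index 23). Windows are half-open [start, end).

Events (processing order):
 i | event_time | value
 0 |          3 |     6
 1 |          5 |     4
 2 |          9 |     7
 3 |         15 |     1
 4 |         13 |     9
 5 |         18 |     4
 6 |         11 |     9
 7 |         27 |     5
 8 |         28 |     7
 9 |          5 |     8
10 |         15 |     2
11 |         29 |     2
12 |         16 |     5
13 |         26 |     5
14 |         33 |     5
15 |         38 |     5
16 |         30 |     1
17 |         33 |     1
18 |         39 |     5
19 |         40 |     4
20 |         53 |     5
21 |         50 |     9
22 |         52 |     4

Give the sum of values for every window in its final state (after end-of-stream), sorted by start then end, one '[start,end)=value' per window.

[0,9)=10 [9,18)=17 [18,27)=9 [27,36)=21 [36,45)=14 [45,54)=18

i=0 t=3 v=6: → [0,9); WM=−∞
i=1 t=5 v=4: → [0,9); WM=−∞
i=2 t=9 v=7: → [9,18); WM=7
i=3 t=15 v=1: → [9,18); WM=7
i=4 t=13 v=9: → [9,18); WM=7
i=5 t=18 v=4: → [18,27); WM=16; [0,9) fires=10
i=6 t=11 v=9: DROP (t<16-3); WM=16
i=7 t=27 v=5: → [27,36); WM=16
i=8 t=28 v=7: → [27,36); WM=26; [9,18) fires=17
i=9 t=5 v=8: DROP (t<26-3); WM=26
i=10 t=15 v=2: DROP (t<26-3); WM=26
i=11 t=29 v=2: → [27,36); WM=27; [18,27) fires=4
i=12 t=16 v=5: DROP (t<27-3); WM=27
i=13 t=26 v=5: → [18,27); WM=27
i=14 t=33 v=5: → [27,36); WM=31
i=15 t=38 v=5: → [36,45); WM=31
i=16 t=30 v=1: → [27,36); WM=31
i=17 t=33 v=1: → [27,36); WM=36; [27,36) fires=21
i=18 t=39 v=5: → [36,45); WM=36
i=19 t=40 v=4: → [36,45); WM=36
i=20 t=53 v=5: → [45,54); WM=51; [36,45) fires=14
i=21 t=50 v=9: → [45,54); WM=51
i=22 t=52 v=4: → [45,54); WM=51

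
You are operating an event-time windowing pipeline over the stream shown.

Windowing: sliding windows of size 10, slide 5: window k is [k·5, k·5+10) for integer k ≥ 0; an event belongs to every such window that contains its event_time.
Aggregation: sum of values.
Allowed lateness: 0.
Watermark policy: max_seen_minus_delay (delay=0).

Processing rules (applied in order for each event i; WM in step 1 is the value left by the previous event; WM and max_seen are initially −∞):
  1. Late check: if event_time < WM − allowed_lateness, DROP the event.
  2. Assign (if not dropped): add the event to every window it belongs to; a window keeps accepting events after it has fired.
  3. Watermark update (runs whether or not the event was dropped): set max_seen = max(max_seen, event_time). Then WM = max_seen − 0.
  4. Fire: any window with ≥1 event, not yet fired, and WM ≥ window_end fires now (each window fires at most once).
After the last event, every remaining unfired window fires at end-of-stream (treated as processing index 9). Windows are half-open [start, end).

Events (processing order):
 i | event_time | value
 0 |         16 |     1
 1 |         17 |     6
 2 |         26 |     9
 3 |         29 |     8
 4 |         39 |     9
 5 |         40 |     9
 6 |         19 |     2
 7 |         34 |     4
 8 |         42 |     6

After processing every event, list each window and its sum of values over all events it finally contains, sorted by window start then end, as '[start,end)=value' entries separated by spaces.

i=0 t=16 v=1: → [15,25),[10,20); WM=16
i=1 t=17 v=6: → [15,25),[10,20); WM=17
i=2 t=26 v=9: → [25,35),[20,30); WM=26; [10,20) fires=7 [15,25) fires=7
i=3 t=29 v=8: → [25,35),[20,30); WM=29
i=4 t=39 v=9: → [35,45),[30,40); WM=39; [20,30) fires=17 [25,35) fires=17
i=5 t=40 v=9: → [40,50),[35,45); WM=40; [30,40) fires=9
i=6 t=19 v=2: DROP (t<40-0); WM=40
i=7 t=34 v=4: DROP (t<40-0); WM=40
i=8 t=42 v=6: → [40,50),[35,45); WM=42

[10,20)=7 [15,25)=7 [20,30)=17 [25,35)=17 [30,40)=9 [35,45)=24 [40,50)=15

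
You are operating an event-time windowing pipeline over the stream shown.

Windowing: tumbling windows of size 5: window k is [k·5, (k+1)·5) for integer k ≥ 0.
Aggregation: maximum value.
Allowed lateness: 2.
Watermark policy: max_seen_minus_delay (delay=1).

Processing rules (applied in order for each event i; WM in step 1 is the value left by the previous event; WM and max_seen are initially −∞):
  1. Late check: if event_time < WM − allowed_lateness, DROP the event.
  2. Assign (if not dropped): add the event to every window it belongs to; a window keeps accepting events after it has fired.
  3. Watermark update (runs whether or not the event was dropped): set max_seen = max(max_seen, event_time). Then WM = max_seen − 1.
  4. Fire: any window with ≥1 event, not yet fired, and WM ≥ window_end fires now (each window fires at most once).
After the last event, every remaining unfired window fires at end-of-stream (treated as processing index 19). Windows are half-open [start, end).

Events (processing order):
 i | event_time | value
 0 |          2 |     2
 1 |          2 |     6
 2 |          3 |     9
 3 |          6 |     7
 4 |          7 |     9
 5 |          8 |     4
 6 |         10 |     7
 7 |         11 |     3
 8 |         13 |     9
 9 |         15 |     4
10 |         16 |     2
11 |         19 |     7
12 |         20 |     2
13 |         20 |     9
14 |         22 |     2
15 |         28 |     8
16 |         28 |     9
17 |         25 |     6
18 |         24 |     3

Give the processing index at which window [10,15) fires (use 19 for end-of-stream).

10

i=0 t=2 v=2: → [0,5); WM=1
i=1 t=2 v=6: → [0,5); WM=1
i=2 t=3 v=9: → [0,5); WM=2
i=3 t=6 v=7: → [5,10); WM=5; [0,5) fires=9
i=4 t=7 v=9: → [5,10); WM=6
i=5 t=8 v=4: → [5,10); WM=7
i=6 t=10 v=7: → [10,15); WM=9
i=7 t=11 v=3: → [10,15); WM=10; [5,10) fires=9
i=8 t=13 v=9: → [10,15); WM=12
i=9 t=15 v=4: → [15,20); WM=14
i=10 t=16 v=2: → [15,20); WM=15; [10,15) fires=9
i=11 t=19 v=7: → [15,20); WM=18
i=12 t=20 v=2: → [20,25); WM=19
i=13 t=20 v=9: → [20,25); WM=19
i=14 t=22 v=2: → [20,25); WM=21; [15,20) fires=7
i=15 t=28 v=8: → [25,30); WM=27; [20,25) fires=9
i=16 t=28 v=9: → [25,30); WM=27
i=17 t=25 v=6: → [25,30); WM=27
i=18 t=24 v=3: DROP (t<27-2); WM=27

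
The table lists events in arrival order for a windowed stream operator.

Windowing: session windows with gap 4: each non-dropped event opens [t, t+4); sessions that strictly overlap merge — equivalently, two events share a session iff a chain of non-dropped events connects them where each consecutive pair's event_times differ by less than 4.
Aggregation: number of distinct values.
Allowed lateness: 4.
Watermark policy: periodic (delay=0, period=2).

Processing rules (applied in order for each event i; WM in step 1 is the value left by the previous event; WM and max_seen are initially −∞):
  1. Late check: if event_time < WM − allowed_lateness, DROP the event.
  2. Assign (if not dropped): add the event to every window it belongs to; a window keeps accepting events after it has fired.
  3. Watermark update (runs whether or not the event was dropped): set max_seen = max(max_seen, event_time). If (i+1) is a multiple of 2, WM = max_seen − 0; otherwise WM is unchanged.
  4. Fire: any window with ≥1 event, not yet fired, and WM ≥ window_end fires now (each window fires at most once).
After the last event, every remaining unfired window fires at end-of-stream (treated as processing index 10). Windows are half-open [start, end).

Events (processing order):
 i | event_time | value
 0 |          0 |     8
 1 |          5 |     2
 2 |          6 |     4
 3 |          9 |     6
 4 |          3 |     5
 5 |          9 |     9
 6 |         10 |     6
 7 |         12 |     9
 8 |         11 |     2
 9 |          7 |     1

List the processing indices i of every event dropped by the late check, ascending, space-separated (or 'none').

4 9

i=0 t=0 v=8: → [0,4); WM=−∞
i=1 t=5 v=2: → [5,9); WM=5
i=2 t=6 v=4: → [5,10); WM=5
i=3 t=9 v=6: → [5,13); WM=9
i=4 t=3 v=5: DROP (t<9-4); WM=9
i=5 t=9 v=9: → [5,13); WM=9
i=6 t=10 v=6: → [5,14); WM=9
i=7 t=12 v=9: → [5,16); WM=12
i=8 t=11 v=2: → [5,16); WM=12
i=9 t=7 v=1: DROP (t<12-4); WM=12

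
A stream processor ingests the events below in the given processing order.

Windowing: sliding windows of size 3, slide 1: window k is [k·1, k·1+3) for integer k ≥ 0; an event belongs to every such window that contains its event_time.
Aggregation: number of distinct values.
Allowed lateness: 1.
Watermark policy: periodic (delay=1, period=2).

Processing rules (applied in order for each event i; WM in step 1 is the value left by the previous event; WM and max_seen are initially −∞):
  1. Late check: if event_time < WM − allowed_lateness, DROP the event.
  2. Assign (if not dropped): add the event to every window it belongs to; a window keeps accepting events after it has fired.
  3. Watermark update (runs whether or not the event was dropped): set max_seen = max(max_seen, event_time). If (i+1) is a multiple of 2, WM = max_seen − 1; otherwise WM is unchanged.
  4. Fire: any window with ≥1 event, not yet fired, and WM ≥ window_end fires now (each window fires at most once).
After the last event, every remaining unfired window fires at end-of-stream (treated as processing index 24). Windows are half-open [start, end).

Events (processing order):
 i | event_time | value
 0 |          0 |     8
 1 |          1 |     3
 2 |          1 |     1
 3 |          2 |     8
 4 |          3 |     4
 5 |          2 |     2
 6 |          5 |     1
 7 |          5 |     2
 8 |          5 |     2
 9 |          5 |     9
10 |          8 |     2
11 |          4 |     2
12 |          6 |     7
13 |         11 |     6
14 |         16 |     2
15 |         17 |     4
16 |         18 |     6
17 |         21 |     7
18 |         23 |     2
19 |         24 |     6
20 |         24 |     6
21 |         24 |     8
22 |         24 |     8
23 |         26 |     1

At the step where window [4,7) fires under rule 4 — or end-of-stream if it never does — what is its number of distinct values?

3

i=0 t=0 v=8: → [0,3); WM=−∞
i=1 t=1 v=3: → [1,4),[0,3); WM=0
i=2 t=1 v=1: → [1,4),[0,3); WM=0
i=3 t=2 v=8: → [2,5),[1,4),[0,3); WM=1
i=4 t=3 v=4: → [3,6),[2,5),[1,4); WM=1
i=5 t=2 v=2: → [2,5),[1,4),[0,3); WM=2
i=6 t=5 v=1: → [5,8),[4,7),[3,6); WM=2
i=7 t=5 v=2: → [5,8),[4,7),[3,6); WM=4; [0,3) fires=4 [1,4) fires=5
i=8 t=5 v=2: → [5,8),[4,7),[3,6); WM=4
i=9 t=5 v=9: → [5,8),[4,7),[3,6); WM=4
i=10 t=8 v=2: → [8,11),[7,10),[6,9); WM=4
i=11 t=4 v=2: → [4,7),[3,6),[2,5); WM=7; [2,5) fires=3 [3,6) fires=4 [4,7) fires=3
i=12 t=6 v=7: → [6,9),[5,8),[4,7); WM=7
i=13 t=11 v=6: → [11,14),[10,13),[9,12); WM=10; [5,8) fires=4 [6,9) fires=2 [7,10) fires=1
i=14 t=16 v=2: → [16,19),[15,18),[14,17); WM=10
i=15 t=17 v=4: → [17,20),[16,19),[15,18); WM=16; [8,11) fires=1 [9,12) fires=1 [10,13) fires=1 [11,14) fires=1
i=16 t=18 v=6: → [18,21),[17,20),[16,19); WM=16
i=17 t=21 v=7: → [21,24),[20,23),[19,22); WM=20; [14,17) fires=1 [15,18) fires=2 [16,19) fires=3 [17,20) fires=2
i=18 t=23 v=2: → [23,26),[22,25),[21,24); WM=20
i=19 t=24 v=6: → [24,27),[23,26),[22,25); WM=23; [18,21) fires=1 [19,22) fires=1 [20,23) fires=1
i=20 t=24 v=6: → [24,27),[23,26),[22,25); WM=23
i=21 t=24 v=8: → [24,27),[23,26),[22,25); WM=23
i=22 t=24 v=8: → [24,27),[23,26),[22,25); WM=23
i=23 t=26 v=1: → [26,29),[25,28),[24,27); WM=25; [21,24) fires=2 [22,25) fires=3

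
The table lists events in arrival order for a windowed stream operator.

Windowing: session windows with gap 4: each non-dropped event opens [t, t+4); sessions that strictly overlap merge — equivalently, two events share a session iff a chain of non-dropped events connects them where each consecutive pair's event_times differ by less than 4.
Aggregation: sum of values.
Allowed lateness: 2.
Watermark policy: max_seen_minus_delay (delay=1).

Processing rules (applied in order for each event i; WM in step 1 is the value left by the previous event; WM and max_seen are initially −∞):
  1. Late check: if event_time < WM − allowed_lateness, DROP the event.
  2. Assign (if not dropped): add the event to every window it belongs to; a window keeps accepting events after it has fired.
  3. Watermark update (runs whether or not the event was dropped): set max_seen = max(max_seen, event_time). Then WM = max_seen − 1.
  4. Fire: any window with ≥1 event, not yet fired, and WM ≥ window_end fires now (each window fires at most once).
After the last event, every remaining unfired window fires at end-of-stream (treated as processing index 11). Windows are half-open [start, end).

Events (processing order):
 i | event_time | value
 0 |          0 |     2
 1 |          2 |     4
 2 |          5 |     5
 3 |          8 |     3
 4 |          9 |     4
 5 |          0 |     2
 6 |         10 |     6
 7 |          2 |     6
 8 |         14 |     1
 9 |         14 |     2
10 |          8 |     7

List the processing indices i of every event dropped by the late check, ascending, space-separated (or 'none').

i=0 t=0 v=2: → [0,4); WM=-1
i=1 t=2 v=4: → [0,6); WM=1
i=2 t=5 v=5: → [0,9); WM=4
i=3 t=8 v=3: → [0,12); WM=7
i=4 t=9 v=4: → [0,13); WM=8
i=5 t=0 v=2: DROP (t<8-2); WM=8
i=6 t=10 v=6: → [0,14); WM=9
i=7 t=2 v=6: DROP (t<9-2); WM=9
i=8 t=14 v=1: → [14,18); WM=13
i=9 t=14 v=2: → [14,18); WM=13
i=10 t=8 v=7: DROP (t<13-2); WM=13

5 7 10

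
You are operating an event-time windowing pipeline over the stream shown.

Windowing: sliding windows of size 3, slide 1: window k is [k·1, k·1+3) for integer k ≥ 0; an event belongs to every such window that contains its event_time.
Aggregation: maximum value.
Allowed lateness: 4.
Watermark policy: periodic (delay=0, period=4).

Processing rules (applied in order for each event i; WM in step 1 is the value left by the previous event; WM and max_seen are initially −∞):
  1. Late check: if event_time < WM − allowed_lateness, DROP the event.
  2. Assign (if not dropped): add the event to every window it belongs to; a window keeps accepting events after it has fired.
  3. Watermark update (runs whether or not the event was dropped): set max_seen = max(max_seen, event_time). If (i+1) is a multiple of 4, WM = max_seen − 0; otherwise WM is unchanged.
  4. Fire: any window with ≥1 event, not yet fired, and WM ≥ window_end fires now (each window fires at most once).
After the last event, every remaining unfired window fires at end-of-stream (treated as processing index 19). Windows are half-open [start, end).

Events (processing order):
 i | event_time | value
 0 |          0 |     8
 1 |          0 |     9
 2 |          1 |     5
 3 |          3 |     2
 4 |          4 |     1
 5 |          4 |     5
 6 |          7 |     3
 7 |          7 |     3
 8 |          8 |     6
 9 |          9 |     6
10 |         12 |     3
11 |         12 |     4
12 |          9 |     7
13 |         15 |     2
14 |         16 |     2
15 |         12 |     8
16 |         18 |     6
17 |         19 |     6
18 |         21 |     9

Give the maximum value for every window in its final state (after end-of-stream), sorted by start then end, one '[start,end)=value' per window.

i=0 t=0 v=8: → [0,3); WM=−∞
i=1 t=0 v=9: → [0,3); WM=−∞
i=2 t=1 v=5: → [1,4),[0,3); WM=−∞
i=3 t=3 v=2: → [3,6),[2,5),[1,4); WM=3; [0,3) fires=9
i=4 t=4 v=1: → [4,7),[3,6),[2,5); WM=3
i=5 t=4 v=5: → [4,7),[3,6),[2,5); WM=3
i=6 t=7 v=3: → [7,10),[6,9),[5,8); WM=3
i=7 t=7 v=3: → [7,10),[6,9),[5,8); WM=7; [1,4) fires=5 [2,5) fires=5 [3,6) fires=5 [4,7) fires=5
i=8 t=8 v=6: → [8,11),[7,10),[6,9); WM=7
i=9 t=9 v=6: → [9,12),[8,11),[7,10); WM=7
i=10 t=12 v=3: → [12,15),[11,14),[10,13); WM=7
i=11 t=12 v=4: → [12,15),[11,14),[10,13); WM=12; [5,8) fires=3 [6,9) fires=6 [7,10) fires=6 [8,11) fires=6 [9,12) fires=6
i=12 t=9 v=7: → [9,12),[8,11),[7,10); WM=12
i=13 t=15 v=2: → [15,18),[14,17),[13,16); WM=12
i=14 t=16 v=2: → [16,19),[15,18),[14,17); WM=12
i=15 t=12 v=8: → [12,15),[11,14),[10,13); WM=16; [10,13) fires=8 [11,14) fires=8 [12,15) fires=8 [13,16) fires=2
i=16 t=18 v=6: → [18,21),[17,20),[16,19); WM=16
i=17 t=19 v=6: → [19,22),[18,21),[17,20); WM=16
i=18 t=21 v=9: → [21,24),[20,23),[19,22); WM=16

[0,3)=9 [1,4)=5 [2,5)=5 [3,6)=5 [4,7)=5 [5,8)=3 [6,9)=6 [7,10)=7 [8,11)=7 [9,12)=7 [10,13)=8 [11,14)=8 [12,15)=8 [13,16)=2 [14,17)=2 [15,18)=2 [16,19)=6 [17,20)=6 [18,21)=6 [19,22)=9 [20,23)=9 [21,24)=9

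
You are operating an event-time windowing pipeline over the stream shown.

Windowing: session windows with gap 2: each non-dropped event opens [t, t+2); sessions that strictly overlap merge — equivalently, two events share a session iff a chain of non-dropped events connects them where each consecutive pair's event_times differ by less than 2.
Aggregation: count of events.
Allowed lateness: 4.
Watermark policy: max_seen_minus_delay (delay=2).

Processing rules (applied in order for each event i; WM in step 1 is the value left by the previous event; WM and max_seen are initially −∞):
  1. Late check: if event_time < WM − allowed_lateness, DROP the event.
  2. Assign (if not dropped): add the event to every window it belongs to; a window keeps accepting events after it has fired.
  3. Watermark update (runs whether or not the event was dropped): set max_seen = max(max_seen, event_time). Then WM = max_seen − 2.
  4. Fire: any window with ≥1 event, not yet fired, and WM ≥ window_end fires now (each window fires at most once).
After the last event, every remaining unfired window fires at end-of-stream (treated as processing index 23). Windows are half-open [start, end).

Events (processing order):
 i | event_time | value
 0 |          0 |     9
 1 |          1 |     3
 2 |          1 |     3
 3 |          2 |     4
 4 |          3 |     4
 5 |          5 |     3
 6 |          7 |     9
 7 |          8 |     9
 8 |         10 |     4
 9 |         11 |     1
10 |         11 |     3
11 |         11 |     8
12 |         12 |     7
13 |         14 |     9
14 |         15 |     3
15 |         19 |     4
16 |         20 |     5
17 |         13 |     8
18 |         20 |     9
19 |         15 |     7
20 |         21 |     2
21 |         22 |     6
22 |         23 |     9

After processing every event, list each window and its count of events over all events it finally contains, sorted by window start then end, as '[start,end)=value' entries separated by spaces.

[0,5)=5 [5,7)=1 [7,10)=2 [10,14)=5 [14,17)=3 [19,25)=6

i=0 t=0 v=9: → [0,2); WM=-2
i=1 t=1 v=3: → [0,3); WM=-1
i=2 t=1 v=3: → [0,3); WM=-1
i=3 t=2 v=4: → [0,4); WM=0
i=4 t=3 v=4: → [0,5); WM=1
i=5 t=5 v=3: → [5,7); WM=3
i=6 t=7 v=9: → [7,9); WM=5
i=7 t=8 v=9: → [7,10); WM=6
i=8 t=10 v=4: → [10,12); WM=8
i=9 t=11 v=1: → [10,13); WM=9
i=10 t=11 v=3: → [10,13); WM=9
i=11 t=11 v=8: → [10,13); WM=9
i=12 t=12 v=7: → [10,14); WM=10
i=13 t=14 v=9: → [14,16); WM=12
i=14 t=15 v=3: → [14,17); WM=13
i=15 t=19 v=4: → [19,21); WM=17
i=16 t=20 v=5: → [19,22); WM=18
i=17 t=13 v=8: DROP (t<18-4); WM=18
i=18 t=20 v=9: → [19,22); WM=18
i=19 t=15 v=7: → [14,17); WM=18
i=20 t=21 v=2: → [19,23); WM=19
i=21 t=22 v=6: → [19,24); WM=20
i=22 t=23 v=9: → [19,25); WM=21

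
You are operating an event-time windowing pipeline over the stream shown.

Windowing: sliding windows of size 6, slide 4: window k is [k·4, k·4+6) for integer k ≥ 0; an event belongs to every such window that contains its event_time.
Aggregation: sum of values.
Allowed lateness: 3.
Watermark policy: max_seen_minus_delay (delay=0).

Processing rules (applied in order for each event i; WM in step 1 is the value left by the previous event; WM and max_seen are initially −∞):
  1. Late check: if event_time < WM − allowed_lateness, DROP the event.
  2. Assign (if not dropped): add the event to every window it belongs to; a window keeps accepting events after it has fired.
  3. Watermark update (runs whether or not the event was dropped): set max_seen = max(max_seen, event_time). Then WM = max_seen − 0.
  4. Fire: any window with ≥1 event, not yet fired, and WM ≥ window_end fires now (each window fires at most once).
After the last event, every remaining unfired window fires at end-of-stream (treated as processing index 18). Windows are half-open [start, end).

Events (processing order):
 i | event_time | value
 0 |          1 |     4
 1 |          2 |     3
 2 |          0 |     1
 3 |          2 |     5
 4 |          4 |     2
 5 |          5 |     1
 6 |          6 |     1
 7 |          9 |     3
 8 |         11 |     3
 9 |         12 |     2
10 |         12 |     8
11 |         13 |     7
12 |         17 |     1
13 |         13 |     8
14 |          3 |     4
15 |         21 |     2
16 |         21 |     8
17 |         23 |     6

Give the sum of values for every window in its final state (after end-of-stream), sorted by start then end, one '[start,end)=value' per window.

[0,6)=16 [4,10)=7 [8,14)=23 [12,18)=18 [16,22)=11 [20,26)=16

i=0 t=1 v=4: → [0,6); WM=1
i=1 t=2 v=3: → [0,6); WM=2
i=2 t=0 v=1: → [0,6); WM=2
i=3 t=2 v=5: → [0,6); WM=2
i=4 t=4 v=2: → [4,10),[0,6); WM=4
i=5 t=5 v=1: → [4,10),[0,6); WM=5
i=6 t=6 v=1: → [4,10); WM=6; [0,6) fires=16
i=7 t=9 v=3: → [8,14),[4,10); WM=9
i=8 t=11 v=3: → [8,14); WM=11; [4,10) fires=7
i=9 t=12 v=2: → [12,18),[8,14); WM=12
i=10 t=12 v=8: → [12,18),[8,14); WM=12
i=11 t=13 v=7: → [12,18),[8,14); WM=13
i=12 t=17 v=1: → [16,22),[12,18); WM=17; [8,14) fires=23
i=13 t=13 v=8: DROP (t<17-3); WM=17
i=14 t=3 v=4: DROP (t<17-3); WM=17
i=15 t=21 v=2: → [20,26),[16,22); WM=21; [12,18) fires=18
i=16 t=21 v=8: → [20,26),[16,22); WM=21
i=17 t=23 v=6: → [20,26); WM=23; [16,22) fires=11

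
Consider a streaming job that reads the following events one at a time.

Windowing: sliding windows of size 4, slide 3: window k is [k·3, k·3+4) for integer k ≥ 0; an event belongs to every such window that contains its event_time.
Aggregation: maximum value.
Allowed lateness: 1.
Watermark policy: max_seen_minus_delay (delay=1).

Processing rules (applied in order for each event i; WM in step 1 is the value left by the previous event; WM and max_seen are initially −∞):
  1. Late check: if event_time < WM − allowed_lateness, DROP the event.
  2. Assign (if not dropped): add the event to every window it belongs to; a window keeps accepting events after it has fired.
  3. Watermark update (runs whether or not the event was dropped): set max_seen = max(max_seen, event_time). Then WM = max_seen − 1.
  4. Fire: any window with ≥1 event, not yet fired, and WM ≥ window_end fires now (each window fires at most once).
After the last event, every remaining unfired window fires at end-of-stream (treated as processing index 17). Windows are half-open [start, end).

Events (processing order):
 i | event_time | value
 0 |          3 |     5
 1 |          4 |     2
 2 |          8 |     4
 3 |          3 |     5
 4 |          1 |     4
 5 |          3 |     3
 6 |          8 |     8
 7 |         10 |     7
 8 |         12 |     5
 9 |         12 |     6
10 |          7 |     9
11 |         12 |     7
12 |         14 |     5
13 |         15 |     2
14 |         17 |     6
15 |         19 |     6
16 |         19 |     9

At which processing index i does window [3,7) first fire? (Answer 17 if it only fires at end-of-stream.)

2

i=0 t=3 v=5: → [3,7),[0,4); WM=2
i=1 t=4 v=2: → [3,7); WM=3
i=2 t=8 v=4: → [6,10); WM=7; [0,4) fires=5 [3,7) fires=5
i=3 t=3 v=5: DROP (t<7-1); WM=7
i=4 t=1 v=4: DROP (t<7-1); WM=7
i=5 t=3 v=3: DROP (t<7-1); WM=7
i=6 t=8 v=8: → [6,10); WM=7
i=7 t=10 v=7: → [9,13); WM=9
i=8 t=12 v=5: → [12,16),[9,13); WM=11; [6,10) fires=8
i=9 t=12 v=6: → [12,16),[9,13); WM=11
i=10 t=7 v=9: DROP (t<11-1); WM=11
i=11 t=12 v=7: → [12,16),[9,13); WM=11
i=12 t=14 v=5: → [12,16); WM=13; [9,13) fires=7
i=13 t=15 v=2: → [15,19),[12,16); WM=14
i=14 t=17 v=6: → [15,19); WM=16; [12,16) fires=7
i=15 t=19 v=6: → [18,22); WM=18
i=16 t=19 v=9: → [18,22); WM=18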